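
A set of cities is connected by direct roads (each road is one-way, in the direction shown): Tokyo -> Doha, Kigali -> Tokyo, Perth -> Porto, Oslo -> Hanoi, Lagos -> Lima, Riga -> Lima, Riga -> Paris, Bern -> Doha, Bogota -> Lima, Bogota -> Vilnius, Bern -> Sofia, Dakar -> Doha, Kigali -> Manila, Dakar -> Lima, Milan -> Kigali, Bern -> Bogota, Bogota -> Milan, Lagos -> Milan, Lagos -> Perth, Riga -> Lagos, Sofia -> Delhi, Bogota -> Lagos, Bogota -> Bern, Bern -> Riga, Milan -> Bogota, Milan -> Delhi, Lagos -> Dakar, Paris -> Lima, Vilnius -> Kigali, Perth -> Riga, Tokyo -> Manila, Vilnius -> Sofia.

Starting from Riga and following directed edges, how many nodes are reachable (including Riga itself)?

BFS from Riga visits: Riga, Lagos, Lima, Paris, Dakar, Milan, Perth, Doha, Bogota, Delhi, Kigali, Porto, Bern, Vilnius, Manila, Tokyo, Sofia
Reachable nodes: 17 of 19 total.

17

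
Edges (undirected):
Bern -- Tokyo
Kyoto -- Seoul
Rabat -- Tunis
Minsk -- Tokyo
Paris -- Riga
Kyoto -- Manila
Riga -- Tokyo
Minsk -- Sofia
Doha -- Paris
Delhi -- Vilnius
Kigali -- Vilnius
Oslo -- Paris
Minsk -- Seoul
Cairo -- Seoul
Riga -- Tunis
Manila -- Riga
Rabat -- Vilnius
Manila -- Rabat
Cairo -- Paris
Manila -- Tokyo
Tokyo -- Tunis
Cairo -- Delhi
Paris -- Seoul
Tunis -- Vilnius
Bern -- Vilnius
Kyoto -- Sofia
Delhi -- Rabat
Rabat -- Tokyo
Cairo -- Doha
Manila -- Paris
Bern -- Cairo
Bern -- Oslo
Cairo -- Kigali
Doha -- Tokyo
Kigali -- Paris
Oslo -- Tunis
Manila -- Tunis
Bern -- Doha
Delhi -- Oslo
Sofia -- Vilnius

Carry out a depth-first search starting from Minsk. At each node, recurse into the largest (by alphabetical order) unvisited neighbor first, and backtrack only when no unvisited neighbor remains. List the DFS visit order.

Visit Minsk
Minsk → Tokyo
Tokyo → Tunis
Tunis → Vilnius
Vilnius → Sofia
Sofia → Kyoto
Kyoto → Seoul
Seoul → Paris
Paris → Riga
Riga → Manila
Manila → Rabat
Rabat → Delhi
Delhi → Oslo
Oslo → Bern
Bern → Doha
Doha → Cairo
Cairo → Kigali

Minsk, Tokyo, Tunis, Vilnius, Sofia, Kyoto, Seoul, Paris, Riga, Manila, Rabat, Delhi, Oslo, Bern, Doha, Cairo, Kigali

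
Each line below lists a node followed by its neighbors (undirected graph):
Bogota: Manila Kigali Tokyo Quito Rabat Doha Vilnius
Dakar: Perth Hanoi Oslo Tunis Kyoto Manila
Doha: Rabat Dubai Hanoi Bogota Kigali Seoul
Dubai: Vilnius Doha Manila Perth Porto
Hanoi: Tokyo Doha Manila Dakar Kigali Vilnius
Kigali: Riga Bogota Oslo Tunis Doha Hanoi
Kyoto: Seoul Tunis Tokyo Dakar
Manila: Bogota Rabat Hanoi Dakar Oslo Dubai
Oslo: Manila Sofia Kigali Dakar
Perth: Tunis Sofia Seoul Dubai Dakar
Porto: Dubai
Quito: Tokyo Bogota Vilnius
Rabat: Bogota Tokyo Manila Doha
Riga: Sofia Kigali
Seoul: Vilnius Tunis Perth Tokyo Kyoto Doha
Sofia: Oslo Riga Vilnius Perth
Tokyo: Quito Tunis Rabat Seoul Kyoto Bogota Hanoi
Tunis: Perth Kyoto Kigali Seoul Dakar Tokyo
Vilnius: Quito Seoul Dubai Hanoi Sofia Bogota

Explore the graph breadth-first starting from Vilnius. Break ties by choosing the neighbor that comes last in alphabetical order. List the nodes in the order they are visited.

Vilnius, Sofia, Seoul, Quito, Hanoi, Dubai, Bogota, Riga, Perth, Oslo, Tunis, Tokyo, Kyoto, Doha, Manila, Kigali, Dakar, Porto, Rabat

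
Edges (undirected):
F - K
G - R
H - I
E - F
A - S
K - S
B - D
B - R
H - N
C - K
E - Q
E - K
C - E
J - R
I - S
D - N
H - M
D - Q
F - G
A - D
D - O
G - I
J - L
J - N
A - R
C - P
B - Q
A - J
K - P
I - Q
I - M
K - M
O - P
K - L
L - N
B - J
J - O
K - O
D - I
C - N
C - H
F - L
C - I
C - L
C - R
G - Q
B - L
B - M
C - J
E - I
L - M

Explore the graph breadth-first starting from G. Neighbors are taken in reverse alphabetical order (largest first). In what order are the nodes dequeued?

Visit G; enqueue R, Q, I, F → queue [R, Q, I, F]
Visit R; enqueue J, C, B, A → queue [Q, I, F, J, C, B, A]
Visit Q; enqueue E, D → queue [I, F, J, C, B, A, E, D]
Visit I; enqueue S, M, H → queue [F, J, C, B, A, E, D, S, M, H]
Visit F; enqueue L, K → queue [J, C, B, A, E, D, S, M, H, L, K]
Visit J; enqueue O, N → queue [C, B, A, E, D, S, M, H, L, K, O, N]
Visit C; enqueue P → queue [B, A, E, D, S, M, H, L, K, O, N, P]
Visit B → queue [A, E, D, S, M, H, L, K, O, N, P]
Visit A → queue [E, D, S, M, H, L, K, O, N, P]
Visit E → queue [D, S, M, H, L, K, O, N, P]
Visit D → queue [S, M, H, L, K, O, N, P]
Visit S → queue [M, H, L, K, O, N, P]
Visit M → queue [H, L, K, O, N, P]
Visit H → queue [L, K, O, N, P]
Visit L → queue [K, O, N, P]
Visit K → queue [O, N, P]
Visit O → queue [N, P]
Visit N → queue [P]
Visit P → queue []

G → R → Q → I → F → J → C → B → A → E → D → S → M → H → L → K → O → N → P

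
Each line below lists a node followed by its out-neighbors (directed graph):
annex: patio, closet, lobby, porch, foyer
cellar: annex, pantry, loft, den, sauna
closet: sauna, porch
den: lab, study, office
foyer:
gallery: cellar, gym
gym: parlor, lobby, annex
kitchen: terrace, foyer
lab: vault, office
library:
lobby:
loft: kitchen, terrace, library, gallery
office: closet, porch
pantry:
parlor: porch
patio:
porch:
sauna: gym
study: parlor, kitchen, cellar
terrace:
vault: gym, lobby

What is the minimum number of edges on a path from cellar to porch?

2

Level 0: cellar
Level 1: annex, den, loft, pantry, sauna
Level 2: closet, foyer, gallery, gym, kitchen, lab, library, lobby, office, patio, porch, study, terrace
Level 3: parlor, vault
porch first appears at level 2.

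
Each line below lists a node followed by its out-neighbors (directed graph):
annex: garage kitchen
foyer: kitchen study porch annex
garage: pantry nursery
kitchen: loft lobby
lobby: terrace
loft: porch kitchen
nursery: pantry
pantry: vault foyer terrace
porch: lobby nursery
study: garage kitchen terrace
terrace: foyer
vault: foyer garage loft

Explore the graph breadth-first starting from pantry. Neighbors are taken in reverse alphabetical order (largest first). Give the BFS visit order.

Visit pantry; enqueue vault, terrace, foyer → queue [vault, terrace, foyer]
Visit vault; enqueue loft, garage → queue [terrace, foyer, loft, garage]
Visit terrace → queue [foyer, loft, garage]
Visit foyer; enqueue study, porch, kitchen, annex → queue [loft, garage, study, porch, kitchen, annex]
Visit loft → queue [garage, study, porch, kitchen, annex]
Visit garage; enqueue nursery → queue [study, porch, kitchen, annex, nursery]
Visit study → queue [porch, kitchen, annex, nursery]
Visit porch; enqueue lobby → queue [kitchen, annex, nursery, lobby]
Visit kitchen → queue [annex, nursery, lobby]
Visit annex → queue [nursery, lobby]
Visit nursery → queue [lobby]
Visit lobby → queue []

pantry → vault → terrace → foyer → loft → garage → study → porch → kitchen → annex → nursery → lobby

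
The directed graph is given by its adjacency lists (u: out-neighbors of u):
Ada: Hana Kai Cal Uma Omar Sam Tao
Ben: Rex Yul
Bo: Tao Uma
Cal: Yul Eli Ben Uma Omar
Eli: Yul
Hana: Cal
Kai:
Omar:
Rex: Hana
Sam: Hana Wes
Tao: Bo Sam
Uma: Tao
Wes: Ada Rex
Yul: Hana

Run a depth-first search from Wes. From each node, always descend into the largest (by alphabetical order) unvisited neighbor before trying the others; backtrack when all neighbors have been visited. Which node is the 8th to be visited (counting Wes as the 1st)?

Sam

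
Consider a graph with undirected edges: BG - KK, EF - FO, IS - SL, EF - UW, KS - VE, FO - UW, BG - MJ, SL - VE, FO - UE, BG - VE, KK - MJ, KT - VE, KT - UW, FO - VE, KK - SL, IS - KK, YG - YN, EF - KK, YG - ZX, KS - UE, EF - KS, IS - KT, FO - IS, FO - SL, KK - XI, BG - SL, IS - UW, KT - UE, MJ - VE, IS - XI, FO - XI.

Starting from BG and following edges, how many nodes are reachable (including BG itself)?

13

BFS from BG visits: BG, KK, MJ, SL, VE, EF, IS, XI, FO, KS, KT, UW, UE
Reachable nodes: 13 of 16 total.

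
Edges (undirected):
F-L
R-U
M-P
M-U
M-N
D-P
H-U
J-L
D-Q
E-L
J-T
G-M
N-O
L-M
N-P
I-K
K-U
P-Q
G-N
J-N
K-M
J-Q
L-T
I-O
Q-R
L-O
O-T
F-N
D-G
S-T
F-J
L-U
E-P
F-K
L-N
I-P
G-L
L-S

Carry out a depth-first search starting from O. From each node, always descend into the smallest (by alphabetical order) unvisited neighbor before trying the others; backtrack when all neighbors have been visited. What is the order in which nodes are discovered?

Visit O
O → I
I → K
K → F
F → J
J → L
L → E
E → P
P → D
D → G
G → M
M → N
M → U
U → H
U → R
R → Q
L → S
S → T

O I K F J L E P D G M N U H R Q S T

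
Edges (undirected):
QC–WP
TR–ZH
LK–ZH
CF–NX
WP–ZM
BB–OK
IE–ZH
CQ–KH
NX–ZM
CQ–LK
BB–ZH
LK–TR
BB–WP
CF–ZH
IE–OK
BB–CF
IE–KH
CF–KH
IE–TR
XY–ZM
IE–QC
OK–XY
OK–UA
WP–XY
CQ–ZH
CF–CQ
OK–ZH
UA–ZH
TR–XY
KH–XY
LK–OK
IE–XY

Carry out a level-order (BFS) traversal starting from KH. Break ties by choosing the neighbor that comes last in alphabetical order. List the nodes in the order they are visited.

Visit KH; enqueue XY, IE, CQ, CF → queue [XY, IE, CQ, CF]
Visit XY; enqueue ZM, WP, TR, OK → queue [IE, CQ, CF, ZM, WP, TR, OK]
Visit IE; enqueue ZH, QC → queue [CQ, CF, ZM, WP, TR, OK, ZH, QC]
Visit CQ; enqueue LK → queue [CF, ZM, WP, TR, OK, ZH, QC, LK]
Visit CF; enqueue NX, BB → queue [ZM, WP, TR, OK, ZH, QC, LK, NX, BB]
Visit ZM → queue [WP, TR, OK, ZH, QC, LK, NX, BB]
Visit WP → queue [TR, OK, ZH, QC, LK, NX, BB]
Visit TR → queue [OK, ZH, QC, LK, NX, BB]
Visit OK; enqueue UA → queue [ZH, QC, LK, NX, BB, UA]
Visit ZH → queue [QC, LK, NX, BB, UA]
Visit QC → queue [LK, NX, BB, UA]
Visit LK → queue [NX, BB, UA]
Visit NX → queue [BB, UA]
Visit BB → queue [UA]
Visit UA → queue []

KH -> XY -> IE -> CQ -> CF -> ZM -> WP -> TR -> OK -> ZH -> QC -> LK -> NX -> BB -> UA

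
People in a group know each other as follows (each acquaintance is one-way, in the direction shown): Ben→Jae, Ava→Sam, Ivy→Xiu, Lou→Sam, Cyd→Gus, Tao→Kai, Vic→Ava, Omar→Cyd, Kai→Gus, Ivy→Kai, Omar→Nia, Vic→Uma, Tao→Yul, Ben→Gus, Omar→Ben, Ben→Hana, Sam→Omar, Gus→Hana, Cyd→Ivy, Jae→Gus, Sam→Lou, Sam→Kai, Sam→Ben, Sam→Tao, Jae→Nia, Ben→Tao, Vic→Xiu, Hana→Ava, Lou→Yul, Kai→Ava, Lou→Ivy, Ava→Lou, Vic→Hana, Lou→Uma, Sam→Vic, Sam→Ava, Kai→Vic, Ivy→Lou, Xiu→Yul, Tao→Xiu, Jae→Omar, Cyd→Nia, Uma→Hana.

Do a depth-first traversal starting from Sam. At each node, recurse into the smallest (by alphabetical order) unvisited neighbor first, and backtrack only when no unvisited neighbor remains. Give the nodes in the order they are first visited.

Visit Sam
Sam → Ava
Ava → Lou
Lou → Ivy
Ivy → Kai
Kai → Gus
Gus → Hana
Kai → Vic
Vic → Uma
Vic → Xiu
Xiu → Yul
Sam → Ben
Ben → Jae
Jae → Nia
Jae → Omar
Omar → Cyd
Ben → Tao

Sam -> Ava -> Lou -> Ivy -> Kai -> Gus -> Hana -> Vic -> Uma -> Xiu -> Yul -> Ben -> Jae -> Nia -> Omar -> Cyd -> Tao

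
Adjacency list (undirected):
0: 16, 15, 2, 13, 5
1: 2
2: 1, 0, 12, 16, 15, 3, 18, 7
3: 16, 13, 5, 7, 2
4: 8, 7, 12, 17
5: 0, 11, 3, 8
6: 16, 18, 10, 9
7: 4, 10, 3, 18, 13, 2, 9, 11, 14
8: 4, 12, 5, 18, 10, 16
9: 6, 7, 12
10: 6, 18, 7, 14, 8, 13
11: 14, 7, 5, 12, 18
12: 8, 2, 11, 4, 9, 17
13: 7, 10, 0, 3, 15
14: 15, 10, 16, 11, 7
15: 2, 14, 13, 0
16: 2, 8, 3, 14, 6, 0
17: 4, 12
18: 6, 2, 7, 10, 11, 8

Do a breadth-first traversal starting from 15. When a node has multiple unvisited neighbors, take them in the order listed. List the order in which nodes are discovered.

15 2 14 13 0 1 12 16 3 18 7 10 11 5 8 4 9 17 6

Visit 15; enqueue 2, 14, 13, 0 → queue [2, 14, 13, 0]
Visit 2; enqueue 1, 12, 16, 3, 18, 7 → queue [14, 13, 0, 1, 12, 16, 3, 18, 7]
Visit 14; enqueue 10, 11 → queue [13, 0, 1, 12, 16, 3, 18, 7, 10, 11]
Visit 13 → queue [0, 1, 12, 16, 3, 18, 7, 10, 11]
Visit 0; enqueue 5 → queue [1, 12, 16, 3, 18, 7, 10, 11, 5]
Visit 1 → queue [12, 16, 3, 18, 7, 10, 11, 5]
Visit 12; enqueue 8, 4, 9, 17 → queue [16, 3, 18, 7, 10, 11, 5, 8, 4, 9, 17]
Visit 16; enqueue 6 → queue [3, 18, 7, 10, 11, 5, 8, 4, 9, 17, 6]
Visit 3 → queue [18, 7, 10, 11, 5, 8, 4, 9, 17, 6]
Visit 18 → queue [7, 10, 11, 5, 8, 4, 9, 17, 6]
Visit 7 → queue [10, 11, 5, 8, 4, 9, 17, 6]
Visit 10 → queue [11, 5, 8, 4, 9, 17, 6]
Visit 11 → queue [5, 8, 4, 9, 17, 6]
Visit 5 → queue [8, 4, 9, 17, 6]
Visit 8 → queue [4, 9, 17, 6]
Visit 4 → queue [9, 17, 6]
Visit 9 → queue [17, 6]
Visit 17 → queue [6]
Visit 6 → queue []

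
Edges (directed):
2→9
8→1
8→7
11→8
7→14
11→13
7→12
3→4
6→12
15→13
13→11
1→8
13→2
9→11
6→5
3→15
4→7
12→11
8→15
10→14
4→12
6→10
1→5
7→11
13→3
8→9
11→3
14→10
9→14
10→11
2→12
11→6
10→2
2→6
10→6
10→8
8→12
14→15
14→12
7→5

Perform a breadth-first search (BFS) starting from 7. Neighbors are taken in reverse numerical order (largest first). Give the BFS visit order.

Visit 7; enqueue 14, 12, 11, 5 → queue [14, 12, 11, 5]
Visit 14; enqueue 15, 10 → queue [12, 11, 5, 15, 10]
Visit 12 → queue [11, 5, 15, 10]
Visit 11; enqueue 13, 8, 6, 3 → queue [5, 15, 10, 13, 8, 6, 3]
Visit 5 → queue [15, 10, 13, 8, 6, 3]
Visit 15 → queue [10, 13, 8, 6, 3]
Visit 10; enqueue 2 → queue [13, 8, 6, 3, 2]
Visit 13 → queue [8, 6, 3, 2]
Visit 8; enqueue 9, 1 → queue [6, 3, 2, 9, 1]
Visit 6 → queue [3, 2, 9, 1]
Visit 3; enqueue 4 → queue [2, 9, 1, 4]
Visit 2 → queue [9, 1, 4]
Visit 9 → queue [1, 4]
Visit 1 → queue [4]
Visit 4 → queue []

7, 14, 12, 11, 5, 15, 10, 13, 8, 6, 3, 2, 9, 1, 4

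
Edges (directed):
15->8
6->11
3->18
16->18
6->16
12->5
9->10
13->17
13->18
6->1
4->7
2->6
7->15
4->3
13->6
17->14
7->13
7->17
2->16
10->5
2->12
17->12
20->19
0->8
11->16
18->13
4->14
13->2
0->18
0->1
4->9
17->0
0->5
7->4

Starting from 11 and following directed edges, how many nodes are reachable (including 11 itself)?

13

BFS from 11 visits: 11, 16, 18, 13, 17, 6, 2, 14, 12, 0, 1, 5, 8
Reachable nodes: 13 of 21 total.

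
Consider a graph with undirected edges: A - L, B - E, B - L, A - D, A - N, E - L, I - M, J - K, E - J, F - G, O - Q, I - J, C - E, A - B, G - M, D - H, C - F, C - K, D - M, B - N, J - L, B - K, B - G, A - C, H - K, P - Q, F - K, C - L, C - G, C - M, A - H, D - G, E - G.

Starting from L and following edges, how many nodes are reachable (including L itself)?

14

BFS from L visits: L, A, B, C, E, J, D, H, N, G, K, F, M, I
Reachable nodes: 14 of 17 total.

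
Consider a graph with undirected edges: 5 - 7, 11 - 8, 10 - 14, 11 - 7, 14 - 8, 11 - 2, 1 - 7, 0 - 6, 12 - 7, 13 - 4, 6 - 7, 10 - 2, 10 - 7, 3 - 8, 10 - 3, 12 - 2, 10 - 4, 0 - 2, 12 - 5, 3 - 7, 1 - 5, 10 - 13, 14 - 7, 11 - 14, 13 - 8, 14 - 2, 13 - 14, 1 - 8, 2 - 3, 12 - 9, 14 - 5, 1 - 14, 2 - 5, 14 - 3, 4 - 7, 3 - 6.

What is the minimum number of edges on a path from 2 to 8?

2

Level 0: 2
Level 1: 0, 3, 5, 10, 11, 12, 14
Level 2: 1, 4, 6, 7, 8, 9, 13
8 first appears at level 2.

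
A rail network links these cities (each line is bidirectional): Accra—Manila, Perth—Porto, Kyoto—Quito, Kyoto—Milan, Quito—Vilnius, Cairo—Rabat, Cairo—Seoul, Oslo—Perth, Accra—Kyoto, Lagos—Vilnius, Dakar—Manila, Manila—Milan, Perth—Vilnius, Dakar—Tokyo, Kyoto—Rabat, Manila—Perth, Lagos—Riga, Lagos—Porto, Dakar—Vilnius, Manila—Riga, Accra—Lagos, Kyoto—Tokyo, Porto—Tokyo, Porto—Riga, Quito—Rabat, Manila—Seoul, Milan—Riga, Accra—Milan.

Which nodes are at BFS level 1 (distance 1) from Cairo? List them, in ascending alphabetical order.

Level 0: Cairo
Level 1: Rabat, Seoul
Level 2: Kyoto, Manila, Quito
Level 3: Accra, Dakar, Milan, Perth, Riga, Tokyo, Vilnius
Level 4: Lagos, Oslo, Porto

Rabat, Seoul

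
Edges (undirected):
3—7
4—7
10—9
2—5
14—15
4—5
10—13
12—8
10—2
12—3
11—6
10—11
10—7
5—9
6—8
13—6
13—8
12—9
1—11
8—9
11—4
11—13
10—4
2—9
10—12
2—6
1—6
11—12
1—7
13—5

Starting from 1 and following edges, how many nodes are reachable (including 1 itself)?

13

BFS from 1 visits: 1, 6, 7, 11, 2, 8, 13, 3, 4, 10, 12, 5, 9
Reachable nodes: 13 of 15 total.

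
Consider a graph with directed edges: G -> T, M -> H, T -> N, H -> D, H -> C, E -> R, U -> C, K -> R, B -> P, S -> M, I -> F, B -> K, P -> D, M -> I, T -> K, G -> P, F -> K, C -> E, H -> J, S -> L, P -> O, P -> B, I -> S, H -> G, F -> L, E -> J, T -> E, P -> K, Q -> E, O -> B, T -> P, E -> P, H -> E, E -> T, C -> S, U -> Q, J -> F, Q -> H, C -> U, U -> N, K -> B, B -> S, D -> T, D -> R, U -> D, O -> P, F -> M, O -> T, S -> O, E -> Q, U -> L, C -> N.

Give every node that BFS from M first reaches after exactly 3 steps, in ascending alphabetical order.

K, L, N, O, P, Q, R, T, U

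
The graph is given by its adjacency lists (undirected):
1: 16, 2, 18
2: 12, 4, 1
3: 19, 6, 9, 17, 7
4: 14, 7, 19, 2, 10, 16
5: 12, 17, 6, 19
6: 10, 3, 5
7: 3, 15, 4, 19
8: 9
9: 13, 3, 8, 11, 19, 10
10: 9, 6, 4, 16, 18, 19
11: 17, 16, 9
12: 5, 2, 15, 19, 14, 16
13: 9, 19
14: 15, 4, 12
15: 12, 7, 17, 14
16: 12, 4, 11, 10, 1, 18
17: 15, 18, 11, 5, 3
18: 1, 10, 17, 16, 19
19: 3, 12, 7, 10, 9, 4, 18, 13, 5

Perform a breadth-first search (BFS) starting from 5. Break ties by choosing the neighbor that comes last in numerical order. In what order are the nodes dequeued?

5, 19, 17, 12, 6, 18, 13, 10, 9, 7, 4, 3, 15, 11, 16, 14, 2, 1, 8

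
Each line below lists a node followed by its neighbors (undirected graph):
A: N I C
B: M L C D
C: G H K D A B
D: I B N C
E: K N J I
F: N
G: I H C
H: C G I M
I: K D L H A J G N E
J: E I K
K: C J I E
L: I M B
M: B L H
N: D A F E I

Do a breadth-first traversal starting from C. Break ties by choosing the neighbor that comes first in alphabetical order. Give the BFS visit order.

C, A, B, D, G, H, K, I, N, L, M, E, J, F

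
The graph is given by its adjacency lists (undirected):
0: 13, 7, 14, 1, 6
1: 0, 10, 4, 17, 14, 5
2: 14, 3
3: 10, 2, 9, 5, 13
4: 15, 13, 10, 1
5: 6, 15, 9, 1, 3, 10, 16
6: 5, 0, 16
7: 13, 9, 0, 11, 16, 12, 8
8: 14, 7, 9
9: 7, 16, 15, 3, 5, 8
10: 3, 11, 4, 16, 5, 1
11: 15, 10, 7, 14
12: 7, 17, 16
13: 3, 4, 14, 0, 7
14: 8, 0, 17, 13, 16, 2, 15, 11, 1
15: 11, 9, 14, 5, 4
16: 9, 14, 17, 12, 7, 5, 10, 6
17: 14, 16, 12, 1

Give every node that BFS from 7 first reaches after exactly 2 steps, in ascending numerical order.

1, 3, 4, 5, 6, 10, 14, 15, 17

Level 0: 7
Level 1: 0, 8, 9, 11, 12, 13, 16
Level 2: 1, 3, 4, 5, 6, 10, 14, 15, 17
Level 3: 2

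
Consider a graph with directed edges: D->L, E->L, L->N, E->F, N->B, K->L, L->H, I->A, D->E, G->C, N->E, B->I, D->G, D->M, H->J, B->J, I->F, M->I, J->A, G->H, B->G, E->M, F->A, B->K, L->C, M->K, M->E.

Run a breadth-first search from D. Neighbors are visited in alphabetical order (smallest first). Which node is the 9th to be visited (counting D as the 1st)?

N

Visit D; enqueue E, G, L, M → queue [E, G, L, M]
Visit E; enqueue F → queue [G, L, M, F]
Visit G; enqueue C, H → queue [L, M, F, C, H]
Visit L; enqueue N → queue [M, F, C, H, N]
Visit M; enqueue I, K → queue [F, C, H, N, I, K]
Visit F; enqueue A → queue [C, H, N, I, K, A]
Visit C → queue [H, N, I, K, A]
Visit H; enqueue J → queue [N, I, K, A, J]
Visit N; enqueue B → queue [I, K, A, J, B]
Visit I → queue [K, A, J, B]
Visit K → queue [A, J, B]
Visit A → queue [J, B]
Visit J → queue [B]
Visit B → queue []

Visit order: D, E, G, L, M, F, C, H, N, I, K, A, J, B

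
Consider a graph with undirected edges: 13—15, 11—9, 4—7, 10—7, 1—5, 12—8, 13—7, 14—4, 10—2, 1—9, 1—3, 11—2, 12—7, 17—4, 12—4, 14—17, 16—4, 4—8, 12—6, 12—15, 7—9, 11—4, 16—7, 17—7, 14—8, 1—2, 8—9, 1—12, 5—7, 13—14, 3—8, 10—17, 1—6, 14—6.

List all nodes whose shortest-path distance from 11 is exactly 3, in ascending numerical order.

3, 5, 6, 13, 15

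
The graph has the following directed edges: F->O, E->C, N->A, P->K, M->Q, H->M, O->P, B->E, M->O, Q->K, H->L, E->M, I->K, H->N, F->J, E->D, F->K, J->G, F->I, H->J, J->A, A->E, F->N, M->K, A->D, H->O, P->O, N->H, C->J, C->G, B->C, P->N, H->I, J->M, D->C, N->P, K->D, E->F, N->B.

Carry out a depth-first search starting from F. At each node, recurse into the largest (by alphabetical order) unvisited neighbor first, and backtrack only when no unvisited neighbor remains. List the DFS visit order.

F, O, P, N, H, M, Q, K, D, C, J, G, A, E, L, I, B

Visit F
F → O
O → P
P → N
N → H
H → M
M → Q
Q → K
K → D
D → C
C → J
J → G
J → A
A → E
H → L
H → I
N → B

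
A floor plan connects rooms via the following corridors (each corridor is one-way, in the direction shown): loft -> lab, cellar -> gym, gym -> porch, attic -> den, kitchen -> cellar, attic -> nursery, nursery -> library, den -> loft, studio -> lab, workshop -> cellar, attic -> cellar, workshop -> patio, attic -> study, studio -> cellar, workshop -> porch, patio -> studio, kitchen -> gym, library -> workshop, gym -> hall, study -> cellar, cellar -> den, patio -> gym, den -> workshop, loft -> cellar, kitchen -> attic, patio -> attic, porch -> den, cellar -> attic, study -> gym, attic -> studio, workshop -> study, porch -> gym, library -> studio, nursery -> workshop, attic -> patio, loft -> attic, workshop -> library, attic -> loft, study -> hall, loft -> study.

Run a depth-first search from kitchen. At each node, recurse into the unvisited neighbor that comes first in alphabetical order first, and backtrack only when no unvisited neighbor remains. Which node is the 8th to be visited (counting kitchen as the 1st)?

Visit kitchen
kitchen → attic
attic → cellar
cellar → den
den → loft
loft → lab
loft → study
study → gym
gym → hall
gym → porch
den → workshop
workshop → library
library → studio
workshop → patio
attic → nursery

Visit order: kitchen, attic, cellar, den, loft, lab, study, gym, hall, porch, workshop, library, studio, patio, nursery

gym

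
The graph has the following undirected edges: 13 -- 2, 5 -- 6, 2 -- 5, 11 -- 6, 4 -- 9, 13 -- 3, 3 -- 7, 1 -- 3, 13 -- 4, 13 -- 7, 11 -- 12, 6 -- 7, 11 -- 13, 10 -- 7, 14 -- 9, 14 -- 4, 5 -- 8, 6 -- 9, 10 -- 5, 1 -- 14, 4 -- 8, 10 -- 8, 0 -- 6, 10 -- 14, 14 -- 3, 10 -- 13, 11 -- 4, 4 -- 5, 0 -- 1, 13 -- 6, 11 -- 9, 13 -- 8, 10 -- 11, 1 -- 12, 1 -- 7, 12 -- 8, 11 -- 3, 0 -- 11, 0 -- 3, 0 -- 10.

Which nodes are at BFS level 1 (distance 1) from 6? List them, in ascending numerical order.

0, 5, 7, 9, 11, 13

Level 0: 6
Level 1: 0, 5, 7, 9, 11, 13
Level 2: 1, 2, 3, 4, 8, 10, 12, 14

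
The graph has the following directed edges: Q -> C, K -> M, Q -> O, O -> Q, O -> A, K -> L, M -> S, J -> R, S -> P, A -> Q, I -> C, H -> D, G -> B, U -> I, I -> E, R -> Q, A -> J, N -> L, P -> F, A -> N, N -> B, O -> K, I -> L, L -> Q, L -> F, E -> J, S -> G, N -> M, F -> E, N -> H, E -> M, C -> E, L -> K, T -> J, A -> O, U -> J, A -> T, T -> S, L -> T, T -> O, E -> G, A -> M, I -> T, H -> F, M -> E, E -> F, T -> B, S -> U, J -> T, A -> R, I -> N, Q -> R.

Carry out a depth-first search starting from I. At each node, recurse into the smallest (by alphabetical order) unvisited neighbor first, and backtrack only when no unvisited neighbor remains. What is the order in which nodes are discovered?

I → C → E → F → G → B → J → R → Q → O → A → M → S → P → U → N → H → D → L → K → T

Visit I
I → C
C → E
E → F
E → G
G → B
E → J
J → R
R → Q
Q → O
O → A
A → M
M → S
S → P
S → U
A → N
N → H
H → D
N → L
L → K
L → T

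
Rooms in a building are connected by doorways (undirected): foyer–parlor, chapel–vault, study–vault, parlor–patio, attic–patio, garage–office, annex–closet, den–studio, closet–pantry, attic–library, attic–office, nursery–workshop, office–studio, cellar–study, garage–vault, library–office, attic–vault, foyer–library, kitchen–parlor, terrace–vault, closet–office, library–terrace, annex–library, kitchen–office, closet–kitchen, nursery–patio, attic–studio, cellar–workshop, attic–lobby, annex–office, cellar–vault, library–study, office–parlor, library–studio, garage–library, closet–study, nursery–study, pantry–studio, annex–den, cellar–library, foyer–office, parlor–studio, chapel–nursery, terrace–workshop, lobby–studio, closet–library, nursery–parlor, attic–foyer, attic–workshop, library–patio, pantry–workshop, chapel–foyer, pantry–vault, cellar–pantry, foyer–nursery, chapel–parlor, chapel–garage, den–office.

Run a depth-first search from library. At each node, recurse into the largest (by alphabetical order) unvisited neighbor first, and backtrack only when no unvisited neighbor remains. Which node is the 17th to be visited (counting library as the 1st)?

chapel

Visit library
library → terrace
terrace → workshop
workshop → pantry
pantry → vault
vault → study
study → nursery
nursery → patio
patio → parlor
parlor → studio
studio → office
office → kitchen
kitchen → closet
closet → annex
annex → den
office → garage
garage → chapel
chapel → foyer
foyer → attic
attic → lobby
study → cellar

Visit order: library, terrace, workshop, pantry, vault, study, nursery, patio, parlor, studio, office, kitchen, closet, annex, den, garage, chapel, foyer, attic, lobby, cellar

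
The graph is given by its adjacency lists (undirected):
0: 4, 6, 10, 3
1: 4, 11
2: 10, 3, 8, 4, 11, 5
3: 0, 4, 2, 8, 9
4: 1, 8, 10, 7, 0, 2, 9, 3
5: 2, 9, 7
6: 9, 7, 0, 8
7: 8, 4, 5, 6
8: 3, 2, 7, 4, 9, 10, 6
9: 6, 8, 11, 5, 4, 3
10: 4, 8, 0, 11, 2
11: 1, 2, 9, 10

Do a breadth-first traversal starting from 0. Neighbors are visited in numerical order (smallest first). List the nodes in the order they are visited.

Visit 0; enqueue 3, 4, 6, 10 → queue [3, 4, 6, 10]
Visit 3; enqueue 2, 8, 9 → queue [4, 6, 10, 2, 8, 9]
Visit 4; enqueue 1, 7 → queue [6, 10, 2, 8, 9, 1, 7]
Visit 6 → queue [10, 2, 8, 9, 1, 7]
Visit 10; enqueue 11 → queue [2, 8, 9, 1, 7, 11]
Visit 2; enqueue 5 → queue [8, 9, 1, 7, 11, 5]
Visit 8 → queue [9, 1, 7, 11, 5]
Visit 9 → queue [1, 7, 11, 5]
Visit 1 → queue [7, 11, 5]
Visit 7 → queue [11, 5]
Visit 11 → queue [5]
Visit 5 → queue []

0 → 3 → 4 → 6 → 10 → 2 → 8 → 9 → 1 → 7 → 11 → 5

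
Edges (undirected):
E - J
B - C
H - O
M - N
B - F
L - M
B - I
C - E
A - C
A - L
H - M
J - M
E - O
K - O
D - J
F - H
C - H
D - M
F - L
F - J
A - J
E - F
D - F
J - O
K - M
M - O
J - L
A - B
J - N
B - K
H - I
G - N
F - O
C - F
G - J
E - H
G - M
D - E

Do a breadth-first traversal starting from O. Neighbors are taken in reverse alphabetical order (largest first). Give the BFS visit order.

Visit O; enqueue M, K, J, H, F, E → queue [M, K, J, H, F, E]
Visit M; enqueue N, L, G, D → queue [K, J, H, F, E, N, L, G, D]
Visit K; enqueue B → queue [J, H, F, E, N, L, G, D, B]
Visit J; enqueue A → queue [H, F, E, N, L, G, D, B, A]
Visit H; enqueue I, C → queue [F, E, N, L, G, D, B, A, I, C]
Visit F → queue [E, N, L, G, D, B, A, I, C]
Visit E → queue [N, L, G, D, B, A, I, C]
Visit N → queue [L, G, D, B, A, I, C]
Visit L → queue [G, D, B, A, I, C]
Visit G → queue [D, B, A, I, C]
Visit D → queue [B, A, I, C]
Visit B → queue [A, I, C]
Visit A → queue [I, C]
Visit I → queue [C]
Visit C → queue []

O -> M -> K -> J -> H -> F -> E -> N -> L -> G -> D -> B -> A -> I -> C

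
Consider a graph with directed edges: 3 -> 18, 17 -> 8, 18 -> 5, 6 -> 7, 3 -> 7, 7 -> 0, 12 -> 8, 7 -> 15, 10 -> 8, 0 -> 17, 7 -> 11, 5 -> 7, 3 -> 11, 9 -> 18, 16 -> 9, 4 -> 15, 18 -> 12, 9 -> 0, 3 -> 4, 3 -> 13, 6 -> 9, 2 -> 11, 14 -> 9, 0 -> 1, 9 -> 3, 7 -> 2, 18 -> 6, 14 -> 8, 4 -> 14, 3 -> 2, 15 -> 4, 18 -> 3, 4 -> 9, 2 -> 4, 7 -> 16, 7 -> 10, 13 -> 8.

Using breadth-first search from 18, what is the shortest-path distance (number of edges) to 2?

Level 0: 18
Level 1: 3, 5, 6, 12
Level 2: 2, 4, 7, 8, 9, 11, 13
Level 3: 0, 10, 14, 15, 16
Level 4: 1, 17
2 first appears at level 2.

2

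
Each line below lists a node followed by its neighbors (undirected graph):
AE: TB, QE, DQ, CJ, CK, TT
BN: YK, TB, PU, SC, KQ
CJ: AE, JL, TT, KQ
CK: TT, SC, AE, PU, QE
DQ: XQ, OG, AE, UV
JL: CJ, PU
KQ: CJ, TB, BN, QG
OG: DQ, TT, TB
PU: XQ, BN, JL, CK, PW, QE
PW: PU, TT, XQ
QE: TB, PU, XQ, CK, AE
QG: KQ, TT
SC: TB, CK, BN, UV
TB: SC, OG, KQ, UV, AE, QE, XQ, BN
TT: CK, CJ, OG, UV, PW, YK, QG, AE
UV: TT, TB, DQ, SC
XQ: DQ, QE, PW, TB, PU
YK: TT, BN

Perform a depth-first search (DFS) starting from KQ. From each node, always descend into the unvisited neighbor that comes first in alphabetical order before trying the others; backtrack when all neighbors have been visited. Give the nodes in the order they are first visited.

Visit KQ
KQ → BN
BN → PU
PU → CK
CK → AE
AE → CJ
CJ → JL
CJ → TT
TT → OG
OG → DQ
DQ → UV
UV → SC
SC → TB
TB → QE
QE → XQ
XQ → PW
TT → QG
TT → YK

KQ BN PU CK AE CJ JL TT OG DQ UV SC TB QE XQ PW QG YK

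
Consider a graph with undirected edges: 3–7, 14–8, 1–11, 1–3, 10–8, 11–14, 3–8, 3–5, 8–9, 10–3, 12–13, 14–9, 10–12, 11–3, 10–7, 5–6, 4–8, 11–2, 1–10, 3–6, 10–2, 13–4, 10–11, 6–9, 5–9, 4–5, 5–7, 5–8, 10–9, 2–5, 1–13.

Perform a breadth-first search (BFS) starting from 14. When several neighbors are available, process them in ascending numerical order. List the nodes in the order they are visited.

14 → 8 → 9 → 11 → 3 → 4 → 5 → 10 → 6 → 1 → 2 → 7 → 13 → 12

Visit 14; enqueue 8, 9, 11 → queue [8, 9, 11]
Visit 8; enqueue 3, 4, 5, 10 → queue [9, 11, 3, 4, 5, 10]
Visit 9; enqueue 6 → queue [11, 3, 4, 5, 10, 6]
Visit 11; enqueue 1, 2 → queue [3, 4, 5, 10, 6, 1, 2]
Visit 3; enqueue 7 → queue [4, 5, 10, 6, 1, 2, 7]
Visit 4; enqueue 13 → queue [5, 10, 6, 1, 2, 7, 13]
Visit 5 → queue [10, 6, 1, 2, 7, 13]
Visit 10; enqueue 12 → queue [6, 1, 2, 7, 13, 12]
Visit 6 → queue [1, 2, 7, 13, 12]
Visit 1 → queue [2, 7, 13, 12]
Visit 2 → queue [7, 13, 12]
Visit 7 → queue [13, 12]
Visit 13 → queue [12]
Visit 12 → queue []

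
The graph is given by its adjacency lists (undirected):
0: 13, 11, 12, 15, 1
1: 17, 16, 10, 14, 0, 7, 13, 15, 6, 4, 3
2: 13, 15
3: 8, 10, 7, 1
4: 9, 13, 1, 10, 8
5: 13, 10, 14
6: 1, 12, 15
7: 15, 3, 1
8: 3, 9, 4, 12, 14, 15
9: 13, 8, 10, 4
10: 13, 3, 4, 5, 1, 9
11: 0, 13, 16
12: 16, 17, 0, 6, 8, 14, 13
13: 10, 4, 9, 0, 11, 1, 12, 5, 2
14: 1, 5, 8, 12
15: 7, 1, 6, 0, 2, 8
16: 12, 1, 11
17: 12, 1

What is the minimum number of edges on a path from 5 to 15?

3

Level 0: 5
Level 1: 10, 13, 14
Level 2: 0, 1, 2, 3, 4, 8, 9, 11, 12
Level 3: 6, 7, 15, 16, 17
15 first appears at level 3.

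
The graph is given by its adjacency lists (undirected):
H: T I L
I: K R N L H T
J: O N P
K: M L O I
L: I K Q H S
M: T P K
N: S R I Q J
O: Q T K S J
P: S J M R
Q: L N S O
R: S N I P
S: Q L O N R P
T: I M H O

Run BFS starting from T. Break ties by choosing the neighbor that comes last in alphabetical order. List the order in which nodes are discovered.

T → O → M → I → H → S → Q → K → J → P → R → N → L

Visit T; enqueue O, M, I, H → queue [O, M, I, H]
Visit O; enqueue S, Q, K, J → queue [M, I, H, S, Q, K, J]
Visit M; enqueue P → queue [I, H, S, Q, K, J, P]
Visit I; enqueue R, N, L → queue [H, S, Q, K, J, P, R, N, L]
Visit H → queue [S, Q, K, J, P, R, N, L]
Visit S → queue [Q, K, J, P, R, N, L]
Visit Q → queue [K, J, P, R, N, L]
Visit K → queue [J, P, R, N, L]
Visit J → queue [P, R, N, L]
Visit P → queue [R, N, L]
Visit R → queue [N, L]
Visit N → queue [L]
Visit L → queue []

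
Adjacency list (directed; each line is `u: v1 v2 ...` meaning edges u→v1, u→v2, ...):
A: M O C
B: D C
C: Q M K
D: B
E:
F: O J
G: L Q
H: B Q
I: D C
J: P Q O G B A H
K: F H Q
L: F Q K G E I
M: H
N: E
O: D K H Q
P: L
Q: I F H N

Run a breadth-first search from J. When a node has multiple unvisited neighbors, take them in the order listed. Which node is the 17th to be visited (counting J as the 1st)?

Visit J; enqueue P, Q, O, G, B, A, H → queue [P, Q, O, G, B, A, H]
Visit P; enqueue L → queue [Q, O, G, B, A, H, L]
Visit Q; enqueue I, F, N → queue [O, G, B, A, H, L, I, F, N]
Visit O; enqueue D, K → queue [G, B, A, H, L, I, F, N, D, K]
Visit G → queue [B, A, H, L, I, F, N, D, K]
Visit B; enqueue C → queue [A, H, L, I, F, N, D, K, C]
Visit A; enqueue M → queue [H, L, I, F, N, D, K, C, M]
Visit H → queue [L, I, F, N, D, K, C, M]
Visit L; enqueue E → queue [I, F, N, D, K, C, M, E]
Visit I → queue [F, N, D, K, C, M, E]
Visit F → queue [N, D, K, C, M, E]
Visit N → queue [D, K, C, M, E]
Visit D → queue [K, C, M, E]
Visit K → queue [C, M, E]
Visit C → queue [M, E]
Visit M → queue [E]
Visit E → queue []

Visit order: J, P, Q, O, G, B, A, H, L, I, F, N, D, K, C, M, E

E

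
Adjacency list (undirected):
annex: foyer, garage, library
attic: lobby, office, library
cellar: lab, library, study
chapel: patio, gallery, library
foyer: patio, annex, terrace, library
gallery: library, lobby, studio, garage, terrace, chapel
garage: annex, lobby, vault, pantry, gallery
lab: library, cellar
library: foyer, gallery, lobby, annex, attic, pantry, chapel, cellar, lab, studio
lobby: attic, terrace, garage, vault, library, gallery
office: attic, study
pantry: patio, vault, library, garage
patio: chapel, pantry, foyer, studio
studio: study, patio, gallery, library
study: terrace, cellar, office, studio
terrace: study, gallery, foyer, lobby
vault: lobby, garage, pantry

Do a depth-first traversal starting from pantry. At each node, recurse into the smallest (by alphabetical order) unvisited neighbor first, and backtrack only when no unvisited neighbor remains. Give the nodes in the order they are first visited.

Visit pantry
pantry → garage
garage → annex
annex → foyer
foyer → library
library → attic
attic → lobby
lobby → gallery
gallery → chapel
chapel → patio
patio → studio
studio → study
study → cellar
cellar → lab
study → office
study → terrace
lobby → vault

pantry, garage, annex, foyer, library, attic, lobby, gallery, chapel, patio, studio, study, cellar, lab, office, terrace, vault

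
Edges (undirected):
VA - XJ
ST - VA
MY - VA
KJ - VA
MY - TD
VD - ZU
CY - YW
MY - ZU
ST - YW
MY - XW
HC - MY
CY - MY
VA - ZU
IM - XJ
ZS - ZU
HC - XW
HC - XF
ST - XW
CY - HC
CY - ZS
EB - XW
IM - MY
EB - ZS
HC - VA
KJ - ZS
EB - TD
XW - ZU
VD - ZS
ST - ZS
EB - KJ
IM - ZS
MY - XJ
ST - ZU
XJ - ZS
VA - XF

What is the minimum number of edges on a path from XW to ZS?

2

Level 0: XW
Level 1: EB, HC, MY, ST, ZU
Level 2: CY, IM, KJ, TD, VA, VD, XF, XJ, YW, ZS
ZS first appears at level 2.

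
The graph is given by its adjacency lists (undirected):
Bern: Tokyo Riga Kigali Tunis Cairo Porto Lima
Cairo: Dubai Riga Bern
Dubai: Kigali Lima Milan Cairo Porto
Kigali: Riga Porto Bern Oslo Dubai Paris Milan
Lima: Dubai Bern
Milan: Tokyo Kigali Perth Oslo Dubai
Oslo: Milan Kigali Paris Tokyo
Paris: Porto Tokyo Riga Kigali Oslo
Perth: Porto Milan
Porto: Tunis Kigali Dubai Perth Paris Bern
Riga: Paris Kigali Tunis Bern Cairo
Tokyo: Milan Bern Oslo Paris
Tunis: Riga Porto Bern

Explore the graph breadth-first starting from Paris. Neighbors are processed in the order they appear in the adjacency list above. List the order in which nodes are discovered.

Paris Porto Tokyo Riga Kigali Oslo Tunis Dubai Perth Bern Milan Cairo Lima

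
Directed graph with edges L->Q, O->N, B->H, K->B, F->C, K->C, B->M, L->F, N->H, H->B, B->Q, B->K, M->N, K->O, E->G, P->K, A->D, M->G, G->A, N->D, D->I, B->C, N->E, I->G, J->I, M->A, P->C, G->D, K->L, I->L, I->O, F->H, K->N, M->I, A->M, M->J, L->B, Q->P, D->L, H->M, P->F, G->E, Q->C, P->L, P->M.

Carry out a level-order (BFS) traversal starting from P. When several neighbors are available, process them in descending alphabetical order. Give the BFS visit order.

P, M, L, K, F, C, N, J, I, G, A, Q, B, O, H, E, D

Visit P; enqueue M, L, K, F, C → queue [M, L, K, F, C]
Visit M; enqueue N, J, I, G, A → queue [L, K, F, C, N, J, I, G, A]
Visit L; enqueue Q, B → queue [K, F, C, N, J, I, G, A, Q, B]
Visit K; enqueue O → queue [F, C, N, J, I, G, A, Q, B, O]
Visit F; enqueue H → queue [C, N, J, I, G, A, Q, B, O, H]
Visit C → queue [N, J, I, G, A, Q, B, O, H]
Visit N; enqueue E, D → queue [J, I, G, A, Q, B, O, H, E, D]
Visit J → queue [I, G, A, Q, B, O, H, E, D]
Visit I → queue [G, A, Q, B, O, H, E, D]
Visit G → queue [A, Q, B, O, H, E, D]
Visit A → queue [Q, B, O, H, E, D]
Visit Q → queue [B, O, H, E, D]
Visit B → queue [O, H, E, D]
Visit O → queue [H, E, D]
Visit H → queue [E, D]
Visit E → queue [D]
Visit D → queue []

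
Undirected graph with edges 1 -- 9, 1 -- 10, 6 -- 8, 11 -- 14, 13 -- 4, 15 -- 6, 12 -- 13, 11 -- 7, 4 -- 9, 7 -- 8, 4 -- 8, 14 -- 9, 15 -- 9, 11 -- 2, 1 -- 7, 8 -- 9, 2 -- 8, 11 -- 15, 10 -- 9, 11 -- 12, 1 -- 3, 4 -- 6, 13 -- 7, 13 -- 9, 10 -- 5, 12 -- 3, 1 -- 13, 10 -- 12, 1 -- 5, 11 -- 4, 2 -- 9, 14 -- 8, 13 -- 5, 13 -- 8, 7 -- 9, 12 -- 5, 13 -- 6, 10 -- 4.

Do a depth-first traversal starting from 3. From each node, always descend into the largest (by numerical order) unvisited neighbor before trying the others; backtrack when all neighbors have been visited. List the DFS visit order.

3, 12, 13, 9, 15, 11, 14, 8, 7, 1, 10, 5, 4, 6, 2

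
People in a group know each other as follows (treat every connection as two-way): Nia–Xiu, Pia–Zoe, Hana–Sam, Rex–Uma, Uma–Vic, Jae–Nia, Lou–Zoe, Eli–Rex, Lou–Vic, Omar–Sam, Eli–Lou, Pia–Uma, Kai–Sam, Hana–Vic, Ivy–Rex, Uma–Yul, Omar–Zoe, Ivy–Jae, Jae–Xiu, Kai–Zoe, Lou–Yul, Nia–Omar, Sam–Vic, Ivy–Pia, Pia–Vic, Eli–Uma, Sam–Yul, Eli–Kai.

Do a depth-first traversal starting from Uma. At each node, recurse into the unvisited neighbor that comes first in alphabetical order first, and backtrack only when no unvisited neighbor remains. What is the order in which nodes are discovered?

Uma, Eli, Kai, Sam, Hana, Vic, Lou, Yul, Zoe, Omar, Nia, Jae, Ivy, Pia, Rex, Xiu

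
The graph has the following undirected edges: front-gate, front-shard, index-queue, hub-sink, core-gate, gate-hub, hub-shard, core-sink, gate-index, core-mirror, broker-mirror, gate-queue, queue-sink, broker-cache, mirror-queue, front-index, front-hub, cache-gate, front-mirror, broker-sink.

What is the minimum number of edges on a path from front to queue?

2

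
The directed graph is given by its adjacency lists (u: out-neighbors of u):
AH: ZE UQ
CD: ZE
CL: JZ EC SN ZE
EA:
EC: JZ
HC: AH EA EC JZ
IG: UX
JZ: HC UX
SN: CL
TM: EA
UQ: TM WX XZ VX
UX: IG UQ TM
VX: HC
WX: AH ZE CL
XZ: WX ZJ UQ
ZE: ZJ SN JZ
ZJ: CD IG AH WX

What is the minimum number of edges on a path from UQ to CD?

3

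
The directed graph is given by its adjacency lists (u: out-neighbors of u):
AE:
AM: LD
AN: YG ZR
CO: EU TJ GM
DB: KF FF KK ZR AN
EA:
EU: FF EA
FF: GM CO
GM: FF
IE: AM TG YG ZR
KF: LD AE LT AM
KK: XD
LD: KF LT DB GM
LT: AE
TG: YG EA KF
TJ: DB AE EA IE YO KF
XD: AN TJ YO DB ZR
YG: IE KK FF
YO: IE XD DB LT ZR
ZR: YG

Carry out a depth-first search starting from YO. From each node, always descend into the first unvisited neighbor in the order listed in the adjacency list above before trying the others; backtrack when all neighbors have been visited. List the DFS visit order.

Visit YO
YO → IE
IE → AM
AM → LD
LD → KF
KF → AE
KF → LT
LD → DB
DB → FF
FF → GM
FF → CO
CO → EU
EU → EA
CO → TJ
DB → KK
KK → XD
XD → AN
AN → YG
AN → ZR
IE → TG

YO, IE, AM, LD, KF, AE, LT, DB, FF, GM, CO, EU, EA, TJ, KK, XD, AN, YG, ZR, TG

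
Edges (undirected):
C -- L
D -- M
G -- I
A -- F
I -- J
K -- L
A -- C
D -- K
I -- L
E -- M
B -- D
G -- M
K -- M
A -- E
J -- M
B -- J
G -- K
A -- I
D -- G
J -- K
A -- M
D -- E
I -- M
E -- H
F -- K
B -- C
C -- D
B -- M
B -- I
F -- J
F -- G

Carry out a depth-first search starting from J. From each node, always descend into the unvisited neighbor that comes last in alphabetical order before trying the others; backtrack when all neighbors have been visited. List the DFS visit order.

Visit J
J → M
M → K
K → L
L → I
I → G
G → F
F → A
A → E
E → H
E → D
D → C
C → B

J -> M -> K -> L -> I -> G -> F -> A -> E -> H -> D -> C -> B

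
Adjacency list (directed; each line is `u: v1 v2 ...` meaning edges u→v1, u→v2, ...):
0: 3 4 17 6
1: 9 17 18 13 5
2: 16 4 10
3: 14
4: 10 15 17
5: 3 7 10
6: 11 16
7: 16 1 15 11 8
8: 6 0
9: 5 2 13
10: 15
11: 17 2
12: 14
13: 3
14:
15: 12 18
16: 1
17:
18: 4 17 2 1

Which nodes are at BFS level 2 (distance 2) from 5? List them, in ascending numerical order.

1, 8, 11, 14, 15, 16

Level 0: 5
Level 1: 3, 7, 10
Level 2: 1, 8, 11, 14, 15, 16
Level 3: 0, 2, 6, 9, 12, 13, 17, 18
Level 4: 4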